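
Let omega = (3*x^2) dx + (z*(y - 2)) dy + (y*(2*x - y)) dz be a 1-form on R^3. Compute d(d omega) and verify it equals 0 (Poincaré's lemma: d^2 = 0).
d(d omega) = 0

Step 1: d omega = sum_{i<j} (∂f_j/∂x_i - ∂f_i/∂x_j) dx_i ∧ dx_j:
  coeff of dx ∧ dy: 0
  coeff of dx ∧ dz: 2*y
  coeff of dy ∧ dz: 2*x - 3*y + 2
Step 2: Apply d again to each 2-form coefficient. The only possible 3-form in R^3 is dx ∧ dy ∧ dz, with coefficient
  ∂(coeff of dy∧dz)/∂x - ∂(coeff of dx∧dz)/∂y + ∂(coeff of dx∧dy)/∂z
  = ∂/∂x (2*x - 3*y + 2) - ∂/∂y (2*y) + ∂/∂z (0).
Each of these terms simplifies to sums of mixed partials that cancel in pairs. The result is 0 (by equality of mixed partials for smooth functions — Schwarz / Clairaut).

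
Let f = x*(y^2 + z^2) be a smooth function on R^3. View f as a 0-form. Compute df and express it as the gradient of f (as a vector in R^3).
df = (y^2 + z^2) dx + (2*x*y) dy + (2*x*z) dz; grad f = (y^2 + z^2, 2*x*y, 2*x*z)

For a 0-form f, d f = (∂f/∂x) dx + (∂f/∂y) dy + (∂f/∂z) dz. The components of the vector representation are exactly the entries of grad f in Cartesian coordinates:
  ∂f/∂x = y^2 + z^2
  ∂f/∂y = 2*x*y
  ∂f/∂z = 2*x*z.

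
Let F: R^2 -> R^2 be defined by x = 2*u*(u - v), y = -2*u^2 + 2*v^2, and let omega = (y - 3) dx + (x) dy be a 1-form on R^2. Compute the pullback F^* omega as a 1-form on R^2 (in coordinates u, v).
F^* omega = (-16*u^3 + 12*u^2*v + 8*u*v^2 - 12*u - 4*v^3 + 6*v) du + (2*u*(2*u^2 + 4*u*v - 6*v^2 + 3)) dv

Using F^*(f dg) = (f ∘ F) d(g ∘ F), substitute each coordinate x_i by F_i(u, v) in f_i, and replace dx_i by d F_i = (∂F_i/∂u) du + (∂F_i/∂v) dv.
  For the x component: f_1(F) = -2*u^2 + 2*v^2 - 3; d F_1 = (4*u - 2*v) du + (-2*u) dv
  For the y component: f_2(F) = 2*u*(u - v); d F_2 = (-4*u) du + (4*v) dv
Combining and collecting du, dv coefficients:
  coeff of du: -16*u^3 + 12*u^2*v + 8*u*v^2 - 12*u - 4*v^3 + 6*v
  coeff of dv: 2*u*(2*u^2 + 4*u*v - 6*v^2 + 3)
F^* omega = (-16*u^3 + 12*u^2*v + 8*u*v^2 - 12*u - 4*v^3 + 6*v) du + (2*u*(2*u^2 + 4*u*v - 6*v^2 + 3)) dv.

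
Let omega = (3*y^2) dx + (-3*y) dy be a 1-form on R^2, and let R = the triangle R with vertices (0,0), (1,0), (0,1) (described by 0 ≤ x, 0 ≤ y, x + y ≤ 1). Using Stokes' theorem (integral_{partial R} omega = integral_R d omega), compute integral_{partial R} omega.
integral_(partial R) omega = -1

Stokes: integral_partial_R omega = integral_R d omega with d omega = (∂Q/∂x - ∂P/∂y) dx ∧ dy.
  ∂Q/∂x = 0
  ∂P/∂y = 6*y
  integrand = ∂Q/∂x - ∂P/∂y = -6*y.
Integrating over R: integral_0^1 integral_0^{1-x} (-6*y) dy dx = -1.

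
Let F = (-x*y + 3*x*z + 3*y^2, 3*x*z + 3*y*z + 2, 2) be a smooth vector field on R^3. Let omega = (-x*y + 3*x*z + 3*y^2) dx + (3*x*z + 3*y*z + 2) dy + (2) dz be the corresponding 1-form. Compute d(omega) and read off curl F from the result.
d(omega) = (-3*x - 3*y) dy ∧ dz + (3*x) dz ∧ dx + (x - 6*y + 3*z) dx ∧ dy; curl F = (-3*x - 3*y, 3*x, x - 6*y + 3*z)

d omega = sum_{i<j} (∂f_j/∂x_i - ∂f_i/∂x_j) dx_i ∧ dx_j. Under the identification (dy ∧ dz, dz ∧ dx, dx ∧ dy) ↔ (e_x, e_y, e_z), the coefficients are exactly the components of curl F. Compute:
  ∂R/∂y - ∂Q/∂z = (0) - (3*x + 3*y) = -3*x - 3*y
  ∂P/∂z - ∂R/∂x = (3*x) - (0) = 3*x
  ∂Q/∂x - ∂P/∂y = (3*z) - (-x + 6*y) = x - 6*y + 3*z.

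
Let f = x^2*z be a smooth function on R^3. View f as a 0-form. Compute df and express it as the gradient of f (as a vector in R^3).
df = (2*x*z) dx + (0) dy + (x^2) dz; grad f = (2*x*z, 0, x^2)

For a 0-form f, d f = (∂f/∂x) dx + (∂f/∂y) dy + (∂f/∂z) dz. The components of the vector representation are exactly the entries of grad f in Cartesian coordinates:
  ∂f/∂x = 2*x*z
  ∂f/∂y = 0
  ∂f/∂z = x^2.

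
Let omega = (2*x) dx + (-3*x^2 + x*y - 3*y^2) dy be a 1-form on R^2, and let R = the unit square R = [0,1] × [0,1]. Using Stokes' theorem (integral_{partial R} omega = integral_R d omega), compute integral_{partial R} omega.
integral_(partial R) omega = -5/2

Stokes: integral_partial_R omega = integral_R d omega with d omega = (∂Q/∂x - ∂P/∂y) dx ∧ dy.
  ∂Q/∂x = -6*x + y
  ∂P/∂y = 0
  integrand = ∂Q/∂x - ∂P/∂y = -6*x + y.
Integrating over R: integral_0^1 integral_0^1 (-6*x + y) dx dy = -5/2.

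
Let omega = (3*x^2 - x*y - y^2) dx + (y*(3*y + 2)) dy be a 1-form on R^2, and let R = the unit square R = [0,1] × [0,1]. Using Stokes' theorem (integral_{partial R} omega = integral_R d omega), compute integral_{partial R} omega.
integral_(partial R) omega = 3/2

Stokes: integral_partial_R omega = integral_R d omega with d omega = (∂Q/∂x - ∂P/∂y) dx ∧ dy.
  ∂Q/∂x = 0
  ∂P/∂y = -x - 2*y
  integrand = ∂Q/∂x - ∂P/∂y = x + 2*y.
Integrating over R: integral_0^1 integral_0^1 (x + 2*y) dx dy = 3/2.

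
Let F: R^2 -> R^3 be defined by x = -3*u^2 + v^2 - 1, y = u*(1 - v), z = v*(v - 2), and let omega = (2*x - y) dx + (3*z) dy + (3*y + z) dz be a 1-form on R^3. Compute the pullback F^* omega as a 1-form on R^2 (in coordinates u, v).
F^* omega = (36*u^3 - 6*u^2*v + 6*u^2 - 12*u*v^2 + 12*u - 3*v^3 + 9*v^2 - 6*v) du + (-12*u^2*v - 7*u*v^2 + 16*u*v - 6*u + 6*v^3 - 6*v^2) dv

Using F^*(f dg) = (f ∘ F) d(g ∘ F), substitute each coordinate x_i by F_i(u, v) in f_i, and replace dx_i by d F_i = (∂F_i/∂u) du + (∂F_i/∂v) dv.
  For the x component: f_1(F) = -6*u^2 + u*v - u + 2*v^2 - 2; d F_1 = (-6*u) du + (2*v) dv
  For the y component: f_2(F) = 3*v*(v - 2); d F_2 = (1 - v) du + (-u) dv
  For the z component: f_3(F) = -3*u*v + 3*u + v^2 - 2*v; d F_3 = (0) du + (2*v - 2) dv
Combining and collecting du, dv coefficients:
  coeff of du: 36*u^3 - 6*u^2*v + 6*u^2 - 12*u*v^2 + 12*u - 3*v^3 + 9*v^2 - 6*v
  coeff of dv: -12*u^2*v - 7*u*v^2 + 16*u*v - 6*u + 6*v^3 - 6*v^2
F^* omega = (36*u^3 - 6*u^2*v + 6*u^2 - 12*u*v^2 + 12*u - 3*v^3 + 9*v^2 - 6*v) du + (-12*u^2*v - 7*u*v^2 + 16*u*v - 6*u + 6*v^3 - 6*v^2) dv.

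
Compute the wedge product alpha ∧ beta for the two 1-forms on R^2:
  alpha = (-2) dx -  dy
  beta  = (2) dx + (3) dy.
alpha ∧ beta = (-4) dx ∧ dy

Distribute the wedge, using dx_i ∧ dx_j = -dx_j ∧ dx_i and dx_i ∧ dx_i = 0. For each pair (i, j) with i < j, the coefficient of dx_i ∧ dx_j in alpha ∧ beta is (alpha_i * beta_j - alpha_j * beta_i). Collecting: alpha ∧ beta = (-4) dx ∧ dy.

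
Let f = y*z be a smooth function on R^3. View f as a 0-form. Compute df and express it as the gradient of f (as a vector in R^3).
df = (0) dx + (z) dy + (y) dz; grad f = (0, z, y)

For a 0-form f, d f = (∂f/∂x) dx + (∂f/∂y) dy + (∂f/∂z) dz. The components of the vector representation are exactly the entries of grad f in Cartesian coordinates:
  ∂f/∂x = 0
  ∂f/∂y = z
  ∂f/∂z = y.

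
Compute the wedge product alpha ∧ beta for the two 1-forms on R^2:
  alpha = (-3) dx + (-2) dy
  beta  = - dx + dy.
alpha ∧ beta = (-5) dx ∧ dy

Distribute the wedge, using dx_i ∧ dx_j = -dx_j ∧ dx_i and dx_i ∧ dx_i = 0. For each pair (i, j) with i < j, the coefficient of dx_i ∧ dx_j in alpha ∧ beta is (alpha_i * beta_j - alpha_j * beta_i). Collecting: alpha ∧ beta = (-5) dx ∧ dy.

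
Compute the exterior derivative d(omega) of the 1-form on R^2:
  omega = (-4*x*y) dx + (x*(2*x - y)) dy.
d(omega) = (8*x - y) dx ∧ dy

For a 1-form omega = sum_i f_i dx_i, the exterior derivative is
  d(omega) = sum_{i < j} (∂f_j/∂x_i - ∂f_i/∂x_j) dx_i ∧ dx_j.
  coefficient of dx ∧ dy: ∂f_2/∂x - ∂f_1/∂y = ∂(x*(2*x - y))/∂x - ∂(-4*x*y)/∂y = 8*x - y
Assembling: d(omega) = (8*x - y) dx ∧ dy.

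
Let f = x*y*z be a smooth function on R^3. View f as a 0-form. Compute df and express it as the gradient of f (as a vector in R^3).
df = (y*z) dx + (x*z) dy + (x*y) dz; grad f = (y*z, x*z, x*y)

For a 0-form f, d f = (∂f/∂x) dx + (∂f/∂y) dy + (∂f/∂z) dz. The components of the vector representation are exactly the entries of grad f in Cartesian coordinates:
  ∂f/∂x = y*z
  ∂f/∂y = x*z
  ∂f/∂z = x*y.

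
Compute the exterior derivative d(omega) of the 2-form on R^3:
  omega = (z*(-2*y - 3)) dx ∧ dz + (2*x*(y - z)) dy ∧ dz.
d(omega) = (2*y) dx ∧ dy ∧ dz

For a 2-form omega = sum_{i<j} g_{ij} dx_i ∧ dx_j, the exterior derivative is
  d(omega) = sum_{i<j} d(g_{ij}) ∧ dx_i ∧ dx_j = sum_{i<j, k} (∂g_{ij}/∂x_k) dx_k ∧ dx_i ∧ dx_j.
Expand each term, using dx_k ∧ dx_i ∧ dx_j = sgn(permutation) dx_{(a)} ∧ dx_{(b)} ∧ dx_{(c)} with (a < b < c) sorted:
  d(z*(-2*y - 3)) includes (∂/∂y)(z*(-2*y - 3)) dy = (-2*z) dy, which multiplied by dx ∧ dz gives (2*z) dx ∧ dy ∧ dz
  d(2*x*(y - z)) includes (∂/∂x)(2*x*(y - z)) dx = (2*y - 2*z) dx, which multiplied by dy ∧ dz gives (2*y - 2*z) dx ∧ dy ∧ dz
Collecting like 3-forms: d(omega) = (2*y) dx ∧ dy ∧ dz.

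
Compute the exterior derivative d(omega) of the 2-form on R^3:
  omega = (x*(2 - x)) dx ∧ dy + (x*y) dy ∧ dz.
d(omega) = (y) dx ∧ dy ∧ dz

For a 2-form omega = sum_{i<j} g_{ij} dx_i ∧ dx_j, the exterior derivative is
  d(omega) = sum_{i<j} d(g_{ij}) ∧ dx_i ∧ dx_j = sum_{i<j, k} (∂g_{ij}/∂x_k) dx_k ∧ dx_i ∧ dx_j.
Expand each term, using dx_k ∧ dx_i ∧ dx_j = sgn(permutation) dx_{(a)} ∧ dx_{(b)} ∧ dx_{(c)} with (a < b < c) sorted:
  d(x*y) includes (∂/∂x)(x*y) dx = (y) dx, which multiplied by dy ∧ dz gives (y) dx ∧ dy ∧ dz
Collecting like 3-forms: d(omega) = (y) dx ∧ dy ∧ dz.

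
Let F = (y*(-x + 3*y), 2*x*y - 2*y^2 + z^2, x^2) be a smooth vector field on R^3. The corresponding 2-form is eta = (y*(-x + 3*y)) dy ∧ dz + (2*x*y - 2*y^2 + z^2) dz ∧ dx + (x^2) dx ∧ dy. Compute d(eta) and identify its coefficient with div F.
d(eta) = (2*x - 5*y) dx ∧ dy ∧ dz; div F = 2*x - 5*y

For a 2-form in R^3 of the form above, applying d gives a 3-form with coefficient ∂P/∂x + ∂Q/∂y + ∂R/∂z:
  ∂P/∂x = -y
  ∂Q/∂y = 2*x - 4*y
  ∂R/∂z = 0
Sum = 2*x - 5*y, which is exactly div F.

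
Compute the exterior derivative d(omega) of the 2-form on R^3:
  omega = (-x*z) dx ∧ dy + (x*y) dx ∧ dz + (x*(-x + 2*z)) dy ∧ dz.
d(omega) = (-4*x + 2*z) dx ∧ dy ∧ dz

For a 2-form omega = sum_{i<j} g_{ij} dx_i ∧ dx_j, the exterior derivative is
  d(omega) = sum_{i<j} d(g_{ij}) ∧ dx_i ∧ dx_j = sum_{i<j, k} (∂g_{ij}/∂x_k) dx_k ∧ dx_i ∧ dx_j.
Expand each term, using dx_k ∧ dx_i ∧ dx_j = sgn(permutation) dx_{(a)} ∧ dx_{(b)} ∧ dx_{(c)} with (a < b < c) sorted:
  d(-x*z) includes (∂/∂z)(-x*z) dz = (-x) dz, which multiplied by dx ∧ dy gives (-x) dx ∧ dy ∧ dz
  d(x*y) includes (∂/∂y)(x*y) dy = (x) dy, which multiplied by dx ∧ dz gives (-x) dx ∧ dy ∧ dz
  d(x*(-x + 2*z)) includes (∂/∂x)(x*(-x + 2*z)) dx = (-2*x + 2*z) dx, which multiplied by dy ∧ dz gives (-2*x + 2*z) dx ∧ dy ∧ dz
Collecting like 3-forms: d(omega) = (-4*x + 2*z) dx ∧ dy ∧ dz.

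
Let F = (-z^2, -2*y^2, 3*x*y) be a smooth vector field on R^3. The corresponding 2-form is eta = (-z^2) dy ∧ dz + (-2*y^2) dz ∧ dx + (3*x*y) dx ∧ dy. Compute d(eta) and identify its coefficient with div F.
d(eta) = (-4*y) dx ∧ dy ∧ dz; div F = -4*y

For a 2-form in R^3 of the form above, applying d gives a 3-form with coefficient ∂P/∂x + ∂Q/∂y + ∂R/∂z:
  ∂P/∂x = 0
  ∂Q/∂y = -4*y
  ∂R/∂z = 0
Sum = -4*y, which is exactly div F.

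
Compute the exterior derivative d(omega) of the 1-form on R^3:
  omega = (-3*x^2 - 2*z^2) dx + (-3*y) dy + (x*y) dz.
d(omega) = (y + 4*z) dx ∧ dz + (x) dy ∧ dz

For a 1-form omega = sum_i f_i dx_i, the exterior derivative is
  d(omega) = sum_{i < j} (∂f_j/∂x_i - ∂f_i/∂x_j) dx_i ∧ dx_j.
  coefficient of dx ∧ dz: ∂f_3/∂x - ∂f_1/∂z = ∂(x*y)/∂x - ∂(-3*x^2 - 2*z^2)/∂z = y + 4*z
  coefficient of dy ∧ dz: ∂f_3/∂y - ∂f_2/∂z = ∂(x*y)/∂y - ∂(-3*y)/∂z = x
Assembling: d(omega) = (y + 4*z) dx ∧ dz + (x) dy ∧ dz.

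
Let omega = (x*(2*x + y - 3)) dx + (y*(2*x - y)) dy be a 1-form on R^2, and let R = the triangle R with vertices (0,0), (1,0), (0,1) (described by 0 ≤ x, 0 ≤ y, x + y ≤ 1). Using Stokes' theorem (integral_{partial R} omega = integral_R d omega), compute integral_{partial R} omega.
integral_(partial R) omega = 1/6

Stokes: integral_partial_R omega = integral_R d omega with d omega = (∂Q/∂x - ∂P/∂y) dx ∧ dy.
  ∂Q/∂x = 2*y
  ∂P/∂y = x
  integrand = ∂Q/∂x - ∂P/∂y = -x + 2*y.
Integrating over R: integral_0^1 integral_0^{1-x} (-x + 2*y) dy dx = 1/6.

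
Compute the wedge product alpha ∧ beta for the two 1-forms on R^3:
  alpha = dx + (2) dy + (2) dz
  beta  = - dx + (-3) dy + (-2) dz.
alpha ∧ beta = (-1) dx ∧ dy + (2) dy ∧ dz

Distribute the wedge, using dx_i ∧ dx_j = -dx_j ∧ dx_i and dx_i ∧ dx_i = 0. For each pair (i, j) with i < j, the coefficient of dx_i ∧ dx_j in alpha ∧ beta is (alpha_i * beta_j - alpha_j * beta_i). Collecting: alpha ∧ beta = (-1) dx ∧ dy + (2) dy ∧ dz.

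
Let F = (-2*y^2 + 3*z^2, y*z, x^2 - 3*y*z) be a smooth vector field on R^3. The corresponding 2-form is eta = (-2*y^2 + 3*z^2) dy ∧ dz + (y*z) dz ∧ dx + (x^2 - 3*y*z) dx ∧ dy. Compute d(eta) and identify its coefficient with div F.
d(eta) = (-3*y + z) dx ∧ dy ∧ dz; div F = -3*y + z

For a 2-form in R^3 of the form above, applying d gives a 3-form with coefficient ∂P/∂x + ∂Q/∂y + ∂R/∂z:
  ∂P/∂x = 0
  ∂Q/∂y = z
  ∂R/∂z = -3*y
Sum = -3*y + z, which is exactly div F.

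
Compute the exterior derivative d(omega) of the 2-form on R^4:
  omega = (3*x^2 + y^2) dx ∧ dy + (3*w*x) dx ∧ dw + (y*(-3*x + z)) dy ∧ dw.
d(omega) = (-3*y) dx ∧ dy ∧ dw + (-y) dy ∧ dz ∧ dw

For a 2-form omega = sum_{i<j} g_{ij} dx_i ∧ dx_j, the exterior derivative is
  d(omega) = sum_{i<j} d(g_{ij}) ∧ dx_i ∧ dx_j = sum_{i<j, k} (∂g_{ij}/∂x_k) dx_k ∧ dx_i ∧ dx_j.
Expand each term, using dx_k ∧ dx_i ∧ dx_j = sgn(permutation) dx_{(a)} ∧ dx_{(b)} ∧ dx_{(c)} with (a < b < c) sorted:
  d(y*(-3*x + z)) includes (∂/∂x)(y*(-3*x + z)) dx = (-3*y) dx, which multiplied by dy ∧ dw gives (-3*y) dx ∧ dy ∧ dw
  d(y*(-3*x + z)) includes (∂/∂z)(y*(-3*x + z)) dz = (y) dz, which multiplied by dy ∧ dw gives (-y) dy ∧ dz ∧ dw
Collecting like 3-forms: d(omega) = (-3*y) dx ∧ dy ∧ dw + (-y) dy ∧ dz ∧ dw.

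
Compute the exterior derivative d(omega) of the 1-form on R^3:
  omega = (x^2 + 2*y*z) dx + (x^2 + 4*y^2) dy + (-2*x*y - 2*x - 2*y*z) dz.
d(omega) = (2*x - 2*z) dx ∧ dy + (-4*y - 2) dx ∧ dz + (-2*x - 2*z) dy ∧ dz

For a 1-form omega = sum_i f_i dx_i, the exterior derivative is
  d(omega) = sum_{i < j} (∂f_j/∂x_i - ∂f_i/∂x_j) dx_i ∧ dx_j.
  coefficient of dx ∧ dy: ∂f_2/∂x - ∂f_1/∂y = ∂(x^2 + 4*y^2)/∂x - ∂(x^2 + 2*y*z)/∂y = 2*x - 2*z
  coefficient of dx ∧ dz: ∂f_3/∂x - ∂f_1/∂z = ∂(-2*x*y - 2*x - 2*y*z)/∂x - ∂(x^2 + 2*y*z)/∂z = -4*y - 2
  coefficient of dy ∧ dz: ∂f_3/∂y - ∂f_2/∂z = ∂(-2*x*y - 2*x - 2*y*z)/∂y - ∂(x^2 + 4*y^2)/∂z = -2*x - 2*z
Assembling: d(omega) = (2*x - 2*z) dx ∧ dy + (-4*y - 2) dx ∧ dz + (-2*x - 2*z) dy ∧ dz.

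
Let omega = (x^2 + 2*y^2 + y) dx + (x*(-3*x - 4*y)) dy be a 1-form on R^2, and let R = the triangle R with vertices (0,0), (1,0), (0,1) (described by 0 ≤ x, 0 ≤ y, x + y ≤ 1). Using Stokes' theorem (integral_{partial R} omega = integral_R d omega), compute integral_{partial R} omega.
integral_(partial R) omega = -17/6

Stokes: integral_partial_R omega = integral_R d omega with d omega = (∂Q/∂x - ∂P/∂y) dx ∧ dy.
  ∂Q/∂x = -6*x - 4*y
  ∂P/∂y = 4*y + 1
  integrand = ∂Q/∂x - ∂P/∂y = -6*x - 8*y - 1.
Integrating over R: integral_0^1 integral_0^{1-x} (-6*x - 8*y - 1) dy dx = -17/6.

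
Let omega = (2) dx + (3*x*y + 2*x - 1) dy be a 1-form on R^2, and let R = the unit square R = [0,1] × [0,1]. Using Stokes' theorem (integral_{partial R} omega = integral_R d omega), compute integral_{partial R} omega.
integral_(partial R) omega = 7/2

Stokes: integral_partial_R omega = integral_R d omega with d omega = (∂Q/∂x - ∂P/∂y) dx ∧ dy.
  ∂Q/∂x = 3*y + 2
  ∂P/∂y = 0
  integrand = ∂Q/∂x - ∂P/∂y = 3*y + 2.
Integrating over R: integral_0^1 integral_0^1 (3*y + 2) dx dy = 7/2.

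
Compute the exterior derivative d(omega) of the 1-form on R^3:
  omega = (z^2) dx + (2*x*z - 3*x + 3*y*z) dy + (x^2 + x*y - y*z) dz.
d(omega) = (2*z - 3) dx ∧ dy + (2*x + y - 2*z) dx ∧ dz + (-x - 3*y - z) dy ∧ dz

For a 1-form omega = sum_i f_i dx_i, the exterior derivative is
  d(omega) = sum_{i < j} (∂f_j/∂x_i - ∂f_i/∂x_j) dx_i ∧ dx_j.
  coefficient of dx ∧ dy: ∂f_2/∂x - ∂f_1/∂y = ∂(2*x*z - 3*x + 3*y*z)/∂x - ∂(z^2)/∂y = 2*z - 3
  coefficient of dx ∧ dz: ∂f_3/∂x - ∂f_1/∂z = ∂(x^2 + x*y - y*z)/∂x - ∂(z^2)/∂z = 2*x + y - 2*z
  coefficient of dy ∧ dz: ∂f_3/∂y - ∂f_2/∂z = ∂(x^2 + x*y - y*z)/∂y - ∂(2*x*z - 3*x + 3*y*z)/∂z = -x - 3*y - z
Assembling: d(omega) = (2*z - 3) dx ∧ dy + (2*x + y - 2*z) dx ∧ dz + (-x - 3*y - z) dy ∧ dz.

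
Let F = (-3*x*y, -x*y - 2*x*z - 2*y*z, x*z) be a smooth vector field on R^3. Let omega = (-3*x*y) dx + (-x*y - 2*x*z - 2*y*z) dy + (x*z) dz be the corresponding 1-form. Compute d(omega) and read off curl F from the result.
d(omega) = (2*x + 2*y) dy ∧ dz + (-z) dz ∧ dx + (3*x - y - 2*z) dx ∧ dy; curl F = (2*x + 2*y, -z, 3*x - y - 2*z)

d omega = sum_{i<j} (∂f_j/∂x_i - ∂f_i/∂x_j) dx_i ∧ dx_j. Under the identification (dy ∧ dz, dz ∧ dx, dx ∧ dy) ↔ (e_x, e_y, e_z), the coefficients are exactly the components of curl F. Compute:
  ∂R/∂y - ∂Q/∂z = (0) - (-2*x - 2*y) = 2*x + 2*y
  ∂P/∂z - ∂R/∂x = (0) - (z) = -z
  ∂Q/∂x - ∂P/∂y = (-y - 2*z) - (-3*x) = 3*x - y - 2*z.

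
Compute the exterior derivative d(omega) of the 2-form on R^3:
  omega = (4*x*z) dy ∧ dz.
d(omega) = (4*z) dx ∧ dy ∧ dz

For a 2-form omega = sum_{i<j} g_{ij} dx_i ∧ dx_j, the exterior derivative is
  d(omega) = sum_{i<j} d(g_{ij}) ∧ dx_i ∧ dx_j = sum_{i<j, k} (∂g_{ij}/∂x_k) dx_k ∧ dx_i ∧ dx_j.
Expand each term, using dx_k ∧ dx_i ∧ dx_j = sgn(permutation) dx_{(a)} ∧ dx_{(b)} ∧ dx_{(c)} with (a < b < c) sorted:
  d(4*x*z) includes (∂/∂x)(4*x*z) dx = (4*z) dx, which multiplied by dy ∧ dz gives (4*z) dx ∧ dy ∧ dz
Collecting like 3-forms: d(omega) = (4*z) dx ∧ dy ∧ dz.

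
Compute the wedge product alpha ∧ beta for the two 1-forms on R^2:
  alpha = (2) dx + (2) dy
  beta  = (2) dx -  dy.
alpha ∧ beta = (-6) dx ∧ dy

Distribute the wedge, using dx_i ∧ dx_j = -dx_j ∧ dx_i and dx_i ∧ dx_i = 0. For each pair (i, j) with i < j, the coefficient of dx_i ∧ dx_j in alpha ∧ beta is (alpha_i * beta_j - alpha_j * beta_i). Collecting: alpha ∧ beta = (-6) dx ∧ dy.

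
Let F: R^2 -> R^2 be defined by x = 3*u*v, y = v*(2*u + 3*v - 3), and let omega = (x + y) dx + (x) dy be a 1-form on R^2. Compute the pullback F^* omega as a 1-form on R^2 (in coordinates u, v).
F^* omega = (v^2*(21*u + 9*v - 9)) du + (3*u*v*(7*u + 9*v - 6)) dv

Using F^*(f dg) = (f ∘ F) d(g ∘ F), substitute each coordinate x_i by F_i(u, v) in f_i, and replace dx_i by d F_i = (∂F_i/∂u) du + (∂F_i/∂v) dv.
  For the x component: f_1(F) = v*(5*u + 3*v - 3); d F_1 = (3*v) du + (3*u) dv
  For the y component: f_2(F) = 3*u*v; d F_2 = (2*v) du + (2*u + 6*v - 3) dv
Combining and collecting du, dv coefficients:
  coeff of du: v^2*(21*u + 9*v - 9)
  coeff of dv: 3*u*v*(7*u + 9*v - 6)
F^* omega = (v^2*(21*u + 9*v - 9)) du + (3*u*v*(7*u + 9*v - 6)) dv.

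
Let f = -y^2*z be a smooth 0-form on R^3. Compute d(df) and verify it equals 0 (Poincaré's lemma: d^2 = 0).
d(df) = 0

Step 1: df = sum_i (∂f/∂x_i) dx_i = (0) dx + (-2*y*z) dy + (-y^2) dz.
Step 2: Apply d again. Using the 1-form formula, the coefficient of dx ∧ dy in d(df) is ∂^2 f/∂x ∂y - ∂^2 f/∂y ∂x = (0) - (0) = 0 (equality of mixed partials for smooth f).
Similarly for dx ∧ dz and dy ∧ dz — all coefficients vanish. So d(df) = 0.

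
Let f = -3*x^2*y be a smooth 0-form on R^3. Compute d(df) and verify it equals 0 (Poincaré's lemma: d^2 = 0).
d(df) = 0

Step 1: df = sum_i (∂f/∂x_i) dx_i = (-6*x*y) dx + (-3*x^2) dy + (0) dz.
Step 2: Apply d again. Using the 1-form formula, the coefficient of dx ∧ dy in d(df) is ∂^2 f/∂x ∂y - ∂^2 f/∂y ∂x = (-6*x) - (-6*x) = 0 (equality of mixed partials for smooth f).
Similarly for dx ∧ dz and dy ∧ dz — all coefficients vanish. So d(df) = 0.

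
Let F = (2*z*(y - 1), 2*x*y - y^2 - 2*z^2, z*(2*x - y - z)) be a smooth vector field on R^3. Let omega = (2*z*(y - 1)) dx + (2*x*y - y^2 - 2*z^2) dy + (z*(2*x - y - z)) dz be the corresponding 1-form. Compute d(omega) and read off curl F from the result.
d(omega) = (3*z) dy ∧ dz + (2*y - 2*z - 2) dz ∧ dx + (2*y - 2*z) dx ∧ dy; curl F = (3*z, 2*y - 2*z - 2, 2*y - 2*z)

d omega = sum_{i<j} (∂f_j/∂x_i - ∂f_i/∂x_j) dx_i ∧ dx_j. Under the identification (dy ∧ dz, dz ∧ dx, dx ∧ dy) ↔ (e_x, e_y, e_z), the coefficients are exactly the components of curl F. Compute:
  ∂R/∂y - ∂Q/∂z = (-z) - (-4*z) = 3*z
  ∂P/∂z - ∂R/∂x = (2*y - 2) - (2*z) = 2*y - 2*z - 2
  ∂Q/∂x - ∂P/∂y = (2*y) - (2*z) = 2*y - 2*z.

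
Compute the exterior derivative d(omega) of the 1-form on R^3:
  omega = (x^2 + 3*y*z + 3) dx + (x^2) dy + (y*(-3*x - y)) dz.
d(omega) = (2*x - 3*z) dx ∧ dy + (-6*y) dx ∧ dz + (-3*x - 2*y) dy ∧ dz

For a 1-form omega = sum_i f_i dx_i, the exterior derivative is
  d(omega) = sum_{i < j} (∂f_j/∂x_i - ∂f_i/∂x_j) dx_i ∧ dx_j.
  coefficient of dx ∧ dy: ∂f_2/∂x - ∂f_1/∂y = ∂(x^2)/∂x - ∂(x^2 + 3*y*z + 3)/∂y = 2*x - 3*z
  coefficient of dx ∧ dz: ∂f_3/∂x - ∂f_1/∂z = ∂(y*(-3*x - y))/∂x - ∂(x^2 + 3*y*z + 3)/∂z = -6*y
  coefficient of dy ∧ dz: ∂f_3/∂y - ∂f_2/∂z = ∂(y*(-3*x - y))/∂y - ∂(x^2)/∂z = -3*x - 2*y
Assembling: d(omega) = (2*x - 3*z) dx ∧ dy + (-6*y) dx ∧ dz + (-3*x - 2*y) dy ∧ dz.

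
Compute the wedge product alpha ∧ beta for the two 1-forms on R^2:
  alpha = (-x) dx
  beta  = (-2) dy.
alpha ∧ beta = (2*x) dx ∧ dy

Distribute the wedge, using dx_i ∧ dx_j = -dx_j ∧ dx_i and dx_i ∧ dx_i = 0. For each pair (i, j) with i < j, the coefficient of dx_i ∧ dx_j in alpha ∧ beta is (alpha_i * beta_j - alpha_j * beta_i). Collecting: alpha ∧ beta = (2*x) dx ∧ dy.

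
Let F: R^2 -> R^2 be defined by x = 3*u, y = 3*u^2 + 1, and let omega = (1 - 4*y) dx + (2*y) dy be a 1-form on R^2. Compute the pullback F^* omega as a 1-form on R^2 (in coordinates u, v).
F^* omega = (36*u^3 - 36*u^2 + 12*u - 9) du

Using F^*(f dg) = (f ∘ F) d(g ∘ F), substitute each coordinate x_i by F_i(u, v) in f_i, and replace dx_i by d F_i = (∂F_i/∂u) du + (∂F_i/∂v) dv.
  For the x component: f_1(F) = -12*u^2 - 3; d F_1 = (3) du + (0) dv
  For the y component: f_2(F) = 6*u^2 + 2; d F_2 = (6*u) du + (0) dv
Combining and collecting du, dv coefficients:
  coeff of du: 36*u^3 - 36*u^2 + 12*u - 9
  coeff of dv: 0
F^* omega = (36*u^3 - 36*u^2 + 12*u - 9) du.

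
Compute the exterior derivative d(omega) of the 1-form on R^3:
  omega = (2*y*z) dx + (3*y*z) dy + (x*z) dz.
d(omega) = (-2*z) dx ∧ dy + (-2*y + z) dx ∧ dz + (-3*y) dy ∧ dz

For a 1-form omega = sum_i f_i dx_i, the exterior derivative is
  d(omega) = sum_{i < j} (∂f_j/∂x_i - ∂f_i/∂x_j) dx_i ∧ dx_j.
  coefficient of dx ∧ dy: ∂f_2/∂x - ∂f_1/∂y = ∂(3*y*z)/∂x - ∂(2*y*z)/∂y = -2*z
  coefficient of dx ∧ dz: ∂f_3/∂x - ∂f_1/∂z = ∂(x*z)/∂x - ∂(2*y*z)/∂z = -2*y + z
  coefficient of dy ∧ dz: ∂f_3/∂y - ∂f_2/∂z = ∂(x*z)/∂y - ∂(3*y*z)/∂z = -3*y
Assembling: d(omega) = (-2*z) dx ∧ dy + (-2*y + z) dx ∧ dz + (-3*y) dy ∧ dz.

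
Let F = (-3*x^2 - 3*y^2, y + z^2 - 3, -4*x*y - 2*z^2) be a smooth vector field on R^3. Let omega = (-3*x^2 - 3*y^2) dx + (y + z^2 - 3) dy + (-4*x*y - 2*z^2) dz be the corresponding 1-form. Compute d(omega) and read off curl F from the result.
d(omega) = (-4*x - 2*z) dy ∧ dz + (4*y) dz ∧ dx + (6*y) dx ∧ dy; curl F = (-4*x - 2*z, 4*y, 6*y)

d omega = sum_{i<j} (∂f_j/∂x_i - ∂f_i/∂x_j) dx_i ∧ dx_j. Under the identification (dy ∧ dz, dz ∧ dx, dx ∧ dy) ↔ (e_x, e_y, e_z), the coefficients are exactly the components of curl F. Compute:
  ∂R/∂y - ∂Q/∂z = (-4*x) - (2*z) = -4*x - 2*z
  ∂P/∂z - ∂R/∂x = (0) - (-4*y) = 4*y
  ∂Q/∂x - ∂P/∂y = (0) - (-6*y) = 6*y.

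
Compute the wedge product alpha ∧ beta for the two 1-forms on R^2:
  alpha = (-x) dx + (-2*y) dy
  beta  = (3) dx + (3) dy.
alpha ∧ beta = (-3*x + 6*y) dx ∧ dy

Distribute the wedge, using dx_i ∧ dx_j = -dx_j ∧ dx_i and dx_i ∧ dx_i = 0. For each pair (i, j) with i < j, the coefficient of dx_i ∧ dx_j in alpha ∧ beta is (alpha_i * beta_j - alpha_j * beta_i). Collecting: alpha ∧ beta = (-3*x + 6*y) dx ∧ dy.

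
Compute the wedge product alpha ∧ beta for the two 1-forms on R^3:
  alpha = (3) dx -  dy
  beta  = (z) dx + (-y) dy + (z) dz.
alpha ∧ beta = (-3*y + z) dx ∧ dy + (3*z) dx ∧ dz + (-z) dy ∧ dz

Distribute the wedge, using dx_i ∧ dx_j = -dx_j ∧ dx_i and dx_i ∧ dx_i = 0. For each pair (i, j) with i < j, the coefficient of dx_i ∧ dx_j in alpha ∧ beta is (alpha_i * beta_j - alpha_j * beta_i). Collecting: alpha ∧ beta = (-3*y + z) dx ∧ dy + (3*z) dx ∧ dz + (-z) dy ∧ dz.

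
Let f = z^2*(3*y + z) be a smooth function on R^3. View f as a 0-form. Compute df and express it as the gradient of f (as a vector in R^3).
df = (0) dx + (3*z^2) dy + (3*z*(2*y + z)) dz; grad f = (0, 3*z^2, 3*z*(2*y + z))

For a 0-form f, d f = (∂f/∂x) dx + (∂f/∂y) dy + (∂f/∂z) dz. The components of the vector representation are exactly the entries of grad f in Cartesian coordinates:
  ∂f/∂x = 0
  ∂f/∂y = 3*z^2
  ∂f/∂z = 3*z*(2*y + z).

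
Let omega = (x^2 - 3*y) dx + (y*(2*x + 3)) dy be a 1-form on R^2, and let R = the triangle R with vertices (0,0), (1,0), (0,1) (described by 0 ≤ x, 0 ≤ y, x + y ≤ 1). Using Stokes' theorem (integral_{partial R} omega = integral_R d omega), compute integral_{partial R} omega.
integral_(partial R) omega = 11/6

Stokes: integral_partial_R omega = integral_R d omega with d omega = (∂Q/∂x - ∂P/∂y) dx ∧ dy.
  ∂Q/∂x = 2*y
  ∂P/∂y = -3
  integrand = ∂Q/∂x - ∂P/∂y = 2*y + 3.
Integrating over R: integral_0^1 integral_0^{1-x} (2*y + 3) dy dx = 11/6.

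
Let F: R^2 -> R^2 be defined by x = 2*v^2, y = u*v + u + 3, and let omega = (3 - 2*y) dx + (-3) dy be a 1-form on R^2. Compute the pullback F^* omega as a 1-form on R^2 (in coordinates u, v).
F^* omega = (-3*v - 3) du + (-8*u*v^2 - 8*u*v - 3*u - 12*v) dv

Using F^*(f dg) = (f ∘ F) d(g ∘ F), substitute each coordinate x_i by F_i(u, v) in f_i, and replace dx_i by d F_i = (∂F_i/∂u) du + (∂F_i/∂v) dv.
  For the x component: f_1(F) = -2*u*v - 2*u - 3; d F_1 = (0) du + (4*v) dv
  For the y component: f_2(F) = -3; d F_2 = (v + 1) du + (u) dv
Combining and collecting du, dv coefficients:
  coeff of du: -3*v - 3
  coeff of dv: -8*u*v^2 - 8*u*v - 3*u - 12*v
F^* omega = (-3*v - 3) du + (-8*u*v^2 - 8*u*v - 3*u - 12*v) dv.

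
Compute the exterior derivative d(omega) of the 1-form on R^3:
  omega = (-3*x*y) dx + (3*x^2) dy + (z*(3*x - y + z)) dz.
d(omega) = (9*x) dx ∧ dy + (3*z) dx ∧ dz + (-z) dy ∧ dz

For a 1-form omega = sum_i f_i dx_i, the exterior derivative is
  d(omega) = sum_{i < j} (∂f_j/∂x_i - ∂f_i/∂x_j) dx_i ∧ dx_j.
  coefficient of dx ∧ dy: ∂f_2/∂x - ∂f_1/∂y = ∂(3*x^2)/∂x - ∂(-3*x*y)/∂y = 9*x
  coefficient of dx ∧ dz: ∂f_3/∂x - ∂f_1/∂z = ∂(z*(3*x - y + z))/∂x - ∂(-3*x*y)/∂z = 3*z
  coefficient of dy ∧ dz: ∂f_3/∂y - ∂f_2/∂z = ∂(z*(3*x - y + z))/∂y - ∂(3*x^2)/∂z = -z
Assembling: d(omega) = (9*x) dx ∧ dy + (3*z) dx ∧ dz + (-z) dy ∧ dz.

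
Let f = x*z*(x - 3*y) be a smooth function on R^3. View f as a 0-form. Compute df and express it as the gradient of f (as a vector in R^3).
df = (z*(2*x - 3*y)) dx + (-3*x*z) dy + (x*(x - 3*y)) dz; grad f = (z*(2*x - 3*y), -3*x*z, x*(x - 3*y))

For a 0-form f, d f = (∂f/∂x) dx + (∂f/∂y) dy + (∂f/∂z) dz. The components of the vector representation are exactly the entries of grad f in Cartesian coordinates:
  ∂f/∂x = z*(2*x - 3*y)
  ∂f/∂y = -3*x*z
  ∂f/∂z = x*(x - 3*y).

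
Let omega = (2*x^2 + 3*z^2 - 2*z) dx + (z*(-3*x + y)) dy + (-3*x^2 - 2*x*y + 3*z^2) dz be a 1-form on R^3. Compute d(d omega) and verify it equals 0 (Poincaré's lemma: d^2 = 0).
d(d omega) = 0

Step 1: d omega = sum_{i<j} (∂f_j/∂x_i - ∂f_i/∂x_j) dx_i ∧ dx_j:
  coeff of dx ∧ dy: -3*z
  coeff of dx ∧ dz: -6*x - 2*y - 6*z + 2
  coeff of dy ∧ dz: x - y
Step 2: Apply d again to each 2-form coefficient. The only possible 3-form in R^3 is dx ∧ dy ∧ dz, with coefficient
  ∂(coeff of dy∧dz)/∂x - ∂(coeff of dx∧dz)/∂y + ∂(coeff of dx∧dy)/∂z
  = ∂/∂x (x - y) - ∂/∂y (-6*x - 2*y - 6*z + 2) + ∂/∂z (-3*z).
Each of these terms simplifies to sums of mixed partials that cancel in pairs. The result is 0 (by equality of mixed partials for smooth functions — Schwarz / Clairaut).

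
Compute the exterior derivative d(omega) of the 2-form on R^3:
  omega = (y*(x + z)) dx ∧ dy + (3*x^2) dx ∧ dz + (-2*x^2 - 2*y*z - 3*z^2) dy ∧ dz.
d(omega) = (-4*x + y) dx ∧ dy ∧ dz

For a 2-form omega = sum_{i<j} g_{ij} dx_i ∧ dx_j, the exterior derivative is
  d(omega) = sum_{i<j} d(g_{ij}) ∧ dx_i ∧ dx_j = sum_{i<j, k} (∂g_{ij}/∂x_k) dx_k ∧ dx_i ∧ dx_j.
Expand each term, using dx_k ∧ dx_i ∧ dx_j = sgn(permutation) dx_{(a)} ∧ dx_{(b)} ∧ dx_{(c)} with (a < b < c) sorted:
  d(y*(x + z)) includes (∂/∂z)(y*(x + z)) dz = (y) dz, which multiplied by dx ∧ dy gives (y) dx ∧ dy ∧ dz
  d(-2*x^2 - 2*y*z - 3*z^2) includes (∂/∂x)(-2*x^2 - 2*y*z - 3*z^2) dx = (-4*x) dx, which multiplied by dy ∧ dz gives (-4*x) dx ∧ dy ∧ dz
Collecting like 3-forms: d(omega) = (-4*x + y) dx ∧ dy ∧ dz.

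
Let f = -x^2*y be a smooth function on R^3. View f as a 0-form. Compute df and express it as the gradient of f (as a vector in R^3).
df = (-2*x*y) dx + (-x^2) dy + (0) dz; grad f = (-2*x*y, -x^2, 0)

For a 0-form f, d f = (∂f/∂x) dx + (∂f/∂y) dy + (∂f/∂z) dz. The components of the vector representation are exactly the entries of grad f in Cartesian coordinates:
  ∂f/∂x = -2*x*y
  ∂f/∂y = -x^2
  ∂f/∂z = 0.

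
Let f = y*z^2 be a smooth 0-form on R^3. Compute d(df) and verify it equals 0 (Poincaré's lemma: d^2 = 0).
d(df) = 0

Step 1: df = sum_i (∂f/∂x_i) dx_i = (0) dx + (z^2) dy + (2*y*z) dz.
Step 2: Apply d again. Using the 1-form formula, the coefficient of dx ∧ dy in d(df) is ∂^2 f/∂x ∂y - ∂^2 f/∂y ∂x = (0) - (0) = 0 (equality of mixed partials for smooth f).
Similarly for dx ∧ dz and dy ∧ dz — all coefficients vanish. So d(df) = 0.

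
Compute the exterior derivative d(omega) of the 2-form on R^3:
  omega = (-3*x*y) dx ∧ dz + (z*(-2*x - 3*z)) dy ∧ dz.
d(omega) = (3*x - 2*z) dx ∧ dy ∧ dz

For a 2-form omega = sum_{i<j} g_{ij} dx_i ∧ dx_j, the exterior derivative is
  d(omega) = sum_{i<j} d(g_{ij}) ∧ dx_i ∧ dx_j = sum_{i<j, k} (∂g_{ij}/∂x_k) dx_k ∧ dx_i ∧ dx_j.
Expand each term, using dx_k ∧ dx_i ∧ dx_j = sgn(permutation) dx_{(a)} ∧ dx_{(b)} ∧ dx_{(c)} with (a < b < c) sorted:
  d(-3*x*y) includes (∂/∂y)(-3*x*y) dy = (-3*x) dy, which multiplied by dx ∧ dz gives (3*x) dx ∧ dy ∧ dz
  d(z*(-2*x - 3*z)) includes (∂/∂x)(z*(-2*x - 3*z)) dx = (-2*z) dx, which multiplied by dy ∧ dz gives (-2*z) dx ∧ dy ∧ dz
Collecting like 3-forms: d(omega) = (3*x - 2*z) dx ∧ dy ∧ dz.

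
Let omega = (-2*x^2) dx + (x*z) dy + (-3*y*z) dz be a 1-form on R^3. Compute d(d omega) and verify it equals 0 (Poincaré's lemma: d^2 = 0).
d(d omega) = 0

Step 1: d omega = sum_{i<j} (∂f_j/∂x_i - ∂f_i/∂x_j) dx_i ∧ dx_j:
  coeff of dx ∧ dy: z
  coeff of dx ∧ dz: 0
  coeff of dy ∧ dz: -x - 3*z
Step 2: Apply d again to each 2-form coefficient. The only possible 3-form in R^3 is dx ∧ dy ∧ dz, with coefficient
  ∂(coeff of dy∧dz)/∂x - ∂(coeff of dx∧dz)/∂y + ∂(coeff of dx∧dy)/∂z
  = ∂/∂x (-x - 3*z) - ∂/∂y (0) + ∂/∂z (z).
Each of these terms simplifies to sums of mixed partials that cancel in pairs. The result is 0 (by equality of mixed partials for smooth functions — Schwarz / Clairaut).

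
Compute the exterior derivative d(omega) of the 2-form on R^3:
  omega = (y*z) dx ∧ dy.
d(omega) = (y) dx ∧ dy ∧ dz

For a 2-form omega = sum_{i<j} g_{ij} dx_i ∧ dx_j, the exterior derivative is
  d(omega) = sum_{i<j} d(g_{ij}) ∧ dx_i ∧ dx_j = sum_{i<j, k} (∂g_{ij}/∂x_k) dx_k ∧ dx_i ∧ dx_j.
Expand each term, using dx_k ∧ dx_i ∧ dx_j = sgn(permutation) dx_{(a)} ∧ dx_{(b)} ∧ dx_{(c)} with (a < b < c) sorted:
  d(y*z) includes (∂/∂z)(y*z) dz = (y) dz, which multiplied by dx ∧ dy gives (y) dx ∧ dy ∧ dz
Collecting like 3-forms: d(omega) = (y) dx ∧ dy ∧ dz.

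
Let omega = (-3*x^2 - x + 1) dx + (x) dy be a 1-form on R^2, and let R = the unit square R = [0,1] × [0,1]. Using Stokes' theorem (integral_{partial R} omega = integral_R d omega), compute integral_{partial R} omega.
integral_(partial R) omega = 1

Stokes: integral_partial_R omega = integral_R d omega with d omega = (∂Q/∂x - ∂P/∂y) dx ∧ dy.
  ∂Q/∂x = 1
  ∂P/∂y = 0
  integrand = ∂Q/∂x - ∂P/∂y = 1.
Integrating over R: integral_0^1 integral_0^1 (1) dx dy = 1.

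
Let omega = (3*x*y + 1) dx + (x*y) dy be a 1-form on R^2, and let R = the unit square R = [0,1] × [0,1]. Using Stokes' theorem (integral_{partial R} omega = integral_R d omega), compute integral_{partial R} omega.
integral_(partial R) omega = -1

Stokes: integral_partial_R omega = integral_R d omega with d omega = (∂Q/∂x - ∂P/∂y) dx ∧ dy.
  ∂Q/∂x = y
  ∂P/∂y = 3*x
  integrand = ∂Q/∂x - ∂P/∂y = -3*x + y.
Integrating over R: integral_0^1 integral_0^1 (-3*x + y) dx dy = -1.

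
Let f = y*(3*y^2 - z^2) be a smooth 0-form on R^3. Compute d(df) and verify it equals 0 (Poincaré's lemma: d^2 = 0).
d(df) = 0

Step 1: df = sum_i (∂f/∂x_i) dx_i = (0) dx + (9*y^2 - z^2) dy + (-2*y*z) dz.
Step 2: Apply d again. Using the 1-form formula, the coefficient of dx ∧ dy in d(df) is ∂^2 f/∂x ∂y - ∂^2 f/∂y ∂x = (0) - (0) = 0 (equality of mixed partials for smooth f).
Similarly for dx ∧ dz and dy ∧ dz — all coefficients vanish. So d(df) = 0.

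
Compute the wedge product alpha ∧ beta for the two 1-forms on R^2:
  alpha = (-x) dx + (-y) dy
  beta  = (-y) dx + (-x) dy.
alpha ∧ beta = (x^2 - y^2) dx ∧ dy

Distribute the wedge, using dx_i ∧ dx_j = -dx_j ∧ dx_i and dx_i ∧ dx_i = 0. For each pair (i, j) with i < j, the coefficient of dx_i ∧ dx_j in alpha ∧ beta is (alpha_i * beta_j - alpha_j * beta_i). Collecting: alpha ∧ beta = (x^2 - y^2) dx ∧ dy.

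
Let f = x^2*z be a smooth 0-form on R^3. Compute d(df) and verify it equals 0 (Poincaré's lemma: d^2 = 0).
d(df) = 0

Step 1: df = sum_i (∂f/∂x_i) dx_i = (2*x*z) dx + (0) dy + (x^2) dz.
Step 2: Apply d again. Using the 1-form formula, the coefficient of dx ∧ dy in d(df) is ∂^2 f/∂x ∂y - ∂^2 f/∂y ∂x = (0) - (0) = 0 (equality of mixed partials for smooth f).
Similarly for dx ∧ dz and dy ∧ dz — all coefficients vanish. So d(df) = 0.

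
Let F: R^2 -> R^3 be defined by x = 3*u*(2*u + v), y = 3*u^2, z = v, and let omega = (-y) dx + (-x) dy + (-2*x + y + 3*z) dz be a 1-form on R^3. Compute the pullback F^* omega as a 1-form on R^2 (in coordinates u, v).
F^* omega = (u^2*(-72*u - 27*v)) du + (-9*u^3 - 9*u^2 - 6*u*v + 3*v) dv

Using F^*(f dg) = (f ∘ F) d(g ∘ F), substitute each coordinate x_i by F_i(u, v) in f_i, and replace dx_i by d F_i = (∂F_i/∂u) du + (∂F_i/∂v) dv.
  For the x component: f_1(F) = -3*u^2; d F_1 = (12*u + 3*v) du + (3*u) dv
  For the y component: f_2(F) = 3*u*(-2*u - v); d F_2 = (6*u) du + (0) dv
  For the z component: f_3(F) = -9*u^2 - 6*u*v + 3*v; d F_3 = (0) du + (1) dv
Combining and collecting du, dv coefficients:
  coeff of du: u^2*(-72*u - 27*v)
  coeff of dv: -9*u^3 - 9*u^2 - 6*u*v + 3*v
F^* omega = (u^2*(-72*u - 27*v)) du + (-9*u^3 - 9*u^2 - 6*u*v + 3*v) dv.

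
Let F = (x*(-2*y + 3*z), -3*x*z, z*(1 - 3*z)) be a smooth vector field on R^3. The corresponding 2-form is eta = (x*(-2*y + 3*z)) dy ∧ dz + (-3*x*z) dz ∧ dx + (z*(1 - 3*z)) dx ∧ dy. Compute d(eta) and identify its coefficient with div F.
d(eta) = (-2*y - 3*z + 1) dx ∧ dy ∧ dz; div F = -2*y - 3*z + 1

For a 2-form in R^3 of the form above, applying d gives a 3-form with coefficient ∂P/∂x + ∂Q/∂y + ∂R/∂z:
  ∂P/∂x = -2*y + 3*z
  ∂Q/∂y = 0
  ∂R/∂z = 1 - 6*z
Sum = -2*y - 3*z + 1, which is exactly div F.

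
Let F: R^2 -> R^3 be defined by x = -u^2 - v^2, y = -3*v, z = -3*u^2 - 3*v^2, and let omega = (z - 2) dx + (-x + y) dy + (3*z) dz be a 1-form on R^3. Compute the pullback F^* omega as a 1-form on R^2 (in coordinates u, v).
F^* omega = (4*u*(15*u^2 + 15*v^2 + 1)) du + (60*u^2*v - 3*u^2 + 60*v^3 - 3*v^2 + 13*v) dv

Using F^*(f dg) = (f ∘ F) d(g ∘ F), substitute each coordinate x_i by F_i(u, v) in f_i, and replace dx_i by d F_i = (∂F_i/∂u) du + (∂F_i/∂v) dv.
  For the x component: f_1(F) = -3*u^2 - 3*v^2 - 2; d F_1 = (-2*u) du + (-2*v) dv
  For the y component: f_2(F) = u^2 + v^2 - 3*v; d F_2 = (0) du + (-3) dv
  For the z component: f_3(F) = -9*u^2 - 9*v^2; d F_3 = (-6*u) du + (-6*v) dv
Combining and collecting du, dv coefficients:
  coeff of du: 4*u*(15*u^2 + 15*v^2 + 1)
  coeff of dv: 60*u^2*v - 3*u^2 + 60*v^3 - 3*v^2 + 13*v
F^* omega = (4*u*(15*u^2 + 15*v^2 + 1)) du + (60*u^2*v - 3*u^2 + 60*v^3 - 3*v^2 + 13*v) dv.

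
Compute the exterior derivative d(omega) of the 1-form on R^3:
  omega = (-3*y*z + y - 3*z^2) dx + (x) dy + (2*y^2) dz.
d(omega) = (3*z) dx ∧ dy + (3*y + 6*z) dx ∧ dz + (4*y) dy ∧ dz

For a 1-form omega = sum_i f_i dx_i, the exterior derivative is
  d(omega) = sum_{i < j} (∂f_j/∂x_i - ∂f_i/∂x_j) dx_i ∧ dx_j.
  coefficient of dx ∧ dy: ∂f_2/∂x - ∂f_1/∂y = ∂(x)/∂x - ∂(-3*y*z + y - 3*z^2)/∂y = 3*z
  coefficient of dx ∧ dz: ∂f_3/∂x - ∂f_1/∂z = ∂(2*y^2)/∂x - ∂(-3*y*z + y - 3*z^2)/∂z = 3*y + 6*z
  coefficient of dy ∧ dz: ∂f_3/∂y - ∂f_2/∂z = ∂(2*y^2)/∂y - ∂(x)/∂z = 4*y
Assembling: d(omega) = (3*z) dx ∧ dy + (3*y + 6*z) dx ∧ dz + (4*y) dy ∧ dz.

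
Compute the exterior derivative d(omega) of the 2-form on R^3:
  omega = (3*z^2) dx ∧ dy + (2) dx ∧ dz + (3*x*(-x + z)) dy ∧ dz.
d(omega) = (-6*x + 9*z) dx ∧ dy ∧ dz

For a 2-form omega = sum_{i<j} g_{ij} dx_i ∧ dx_j, the exterior derivative is
  d(omega) = sum_{i<j} d(g_{ij}) ∧ dx_i ∧ dx_j = sum_{i<j, k} (∂g_{ij}/∂x_k) dx_k ∧ dx_i ∧ dx_j.
Expand each term, using dx_k ∧ dx_i ∧ dx_j = sgn(permutation) dx_{(a)} ∧ dx_{(b)} ∧ dx_{(c)} with (a < b < c) sorted:
  d(3*z^2) includes (∂/∂z)(3*z^2) dz = (6*z) dz, which multiplied by dx ∧ dy gives (6*z) dx ∧ dy ∧ dz
  d(3*x*(-x + z)) includes (∂/∂x)(3*x*(-x + z)) dx = (-6*x + 3*z) dx, which multiplied by dy ∧ dz gives (-6*x + 3*z) dx ∧ dy ∧ dz
Collecting like 3-forms: d(omega) = (-6*x + 9*z) dx ∧ dy ∧ dz.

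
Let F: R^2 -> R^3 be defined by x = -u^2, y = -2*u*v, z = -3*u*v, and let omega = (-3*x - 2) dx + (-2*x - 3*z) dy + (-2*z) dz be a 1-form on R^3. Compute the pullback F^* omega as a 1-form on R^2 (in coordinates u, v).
F^* omega = (2*u*(-3*u^2 - 2*u*v - 18*v^2 + 2)) du + (4*u^2*(-u - 9*v)) dv

Using F^*(f dg) = (f ∘ F) d(g ∘ F), substitute each coordinate x_i by F_i(u, v) in f_i, and replace dx_i by d F_i = (∂F_i/∂u) du + (∂F_i/∂v) dv.
  For the x component: f_1(F) = 3*u^2 - 2; d F_1 = (-2*u) du + (0) dv
  For the y component: f_2(F) = u*(2*u + 9*v); d F_2 = (-2*v) du + (-2*u) dv
  For the z component: f_3(F) = 6*u*v; d F_3 = (-3*v) du + (-3*u) dv
Combining and collecting du, dv coefficients:
  coeff of du: 2*u*(-3*u^2 - 2*u*v - 18*v^2 + 2)
  coeff of dv: 4*u^2*(-u - 9*v)
F^* omega = (2*u*(-3*u^2 - 2*u*v - 18*v^2 + 2)) du + (4*u^2*(-u - 9*v)) dv.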